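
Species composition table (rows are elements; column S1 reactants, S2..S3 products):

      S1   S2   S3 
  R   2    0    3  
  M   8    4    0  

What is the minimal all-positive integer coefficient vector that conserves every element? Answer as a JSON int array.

R: 3·2 = 6 | 6·0+2·3 = 6
M: 3·8 = 24 | 6·4+2·0 = 24
gcd(3,6,2) = 1

Coefficients: [3, 6, 2]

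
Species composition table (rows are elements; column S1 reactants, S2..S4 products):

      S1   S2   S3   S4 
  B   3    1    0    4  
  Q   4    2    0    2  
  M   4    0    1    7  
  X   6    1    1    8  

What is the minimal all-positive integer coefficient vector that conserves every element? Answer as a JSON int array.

Coefficients: [3, 5, 5, 1]

B: 3·3 = 9 | 5·1+5·0+1·4 = 9
Q: 3·4 = 12 | 5·2+5·0+1·2 = 12
M: 3·4 = 12 | 5·0+5·1+1·7 = 12
X: 3·6 = 18 | 5·1+5·1+1·8 = 18
gcd(3,5,5,1) = 1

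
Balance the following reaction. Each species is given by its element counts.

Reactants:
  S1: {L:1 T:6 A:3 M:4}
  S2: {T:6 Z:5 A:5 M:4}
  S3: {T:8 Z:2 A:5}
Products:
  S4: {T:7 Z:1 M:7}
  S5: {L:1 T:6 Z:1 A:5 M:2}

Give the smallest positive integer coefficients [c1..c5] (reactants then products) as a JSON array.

Coefficients: [5, 1, 1, 2, 5]

L: 5·1+1·0+1·0 = 5 | 2·0+5·1 = 5
T: 5·6+1·6+1·8 = 44 | 2·7+5·6 = 44
Z: 5·0+1·5+1·2 = 7 | 2·1+5·1 = 7
A: 5·3+1·5+1·5 = 25 | 2·0+5·5 = 25
M: 5·4+1·4+1·0 = 24 | 2·7+5·2 = 24
gcd(5,1,1,2,5) = 1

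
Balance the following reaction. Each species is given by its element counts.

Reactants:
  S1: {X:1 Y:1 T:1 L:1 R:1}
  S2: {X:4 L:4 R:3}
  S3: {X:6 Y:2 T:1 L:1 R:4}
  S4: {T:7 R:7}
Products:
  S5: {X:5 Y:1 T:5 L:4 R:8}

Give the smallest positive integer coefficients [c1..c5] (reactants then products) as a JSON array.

Coefficients: [3, 4, 1, 3, 5]

X: 3·1+4·4+1·6+3·0 = 25 | 5·5 = 25
Y: 3·1+4·0+1·2+3·0 = 5 | 5·1 = 5
T: 3·1+4·0+1·1+3·7 = 25 | 5·5 = 25
L: 3·1+4·4+1·1+3·0 = 20 | 5·4 = 20
R: 3·1+4·3+1·4+3·7 = 40 | 5·8 = 40
gcd(3,4,1,3,5) = 1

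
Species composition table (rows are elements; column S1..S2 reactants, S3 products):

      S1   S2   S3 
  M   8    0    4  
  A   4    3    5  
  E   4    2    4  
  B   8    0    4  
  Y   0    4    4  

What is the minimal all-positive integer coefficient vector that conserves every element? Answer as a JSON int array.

M: 1·8+2·0 = 8 | 2·4 = 8
A: 1·4+2·3 = 10 | 2·5 = 10
E: 1·4+2·2 = 8 | 2·4 = 8
B: 1·8+2·0 = 8 | 2·4 = 8
Y: 1·0+2·4 = 8 | 2·4 = 8
gcd(1,2,2) = 1

Coefficients: [1, 2, 2]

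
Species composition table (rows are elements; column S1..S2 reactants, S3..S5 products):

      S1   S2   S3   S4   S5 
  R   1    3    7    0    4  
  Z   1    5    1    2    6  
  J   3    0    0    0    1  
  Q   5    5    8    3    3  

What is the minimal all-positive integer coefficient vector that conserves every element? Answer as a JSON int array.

R: 1·1+6·3 = 19 | 1·7+6·0+3·4 = 19
Z: 1·1+6·5 = 31 | 1·1+6·2+3·6 = 31
J: 1·3+6·0 = 3 | 1·0+6·0+3·1 = 3
Q: 1·5+6·5 = 35 | 1·8+6·3+3·3 = 35
gcd(1,6,1,6,3) = 1

Coefficients: [1, 6, 1, 6, 3]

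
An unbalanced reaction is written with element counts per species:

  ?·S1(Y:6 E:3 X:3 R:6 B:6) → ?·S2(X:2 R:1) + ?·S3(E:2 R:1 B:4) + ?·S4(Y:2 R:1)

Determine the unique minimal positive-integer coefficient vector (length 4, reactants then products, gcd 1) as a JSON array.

Y: 2·6 = 12 | 3·0+3·0+6·2 = 12
E: 2·3 = 6 | 3·0+3·2+6·0 = 6
X: 2·3 = 6 | 3·2+3·0+6·0 = 6
R: 2·6 = 12 | 3·1+3·1+6·1 = 12
B: 2·6 = 12 | 3·0+3·4+6·0 = 12
gcd(2,3,3,6) = 1

Coefficients: [2, 3, 3, 6]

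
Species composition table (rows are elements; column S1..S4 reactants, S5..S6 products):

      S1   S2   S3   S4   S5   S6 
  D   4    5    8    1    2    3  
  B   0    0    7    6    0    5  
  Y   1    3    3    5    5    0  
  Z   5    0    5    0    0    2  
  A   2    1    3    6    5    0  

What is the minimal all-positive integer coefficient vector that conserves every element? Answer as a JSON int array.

Coefficients: [1, 2, 1, 3, 5, 5]

D: 1·4+2·5+1·8+3·1 = 25 | 5·2+5·3 = 25
B: 1·0+2·0+1·7+3·6 = 25 | 5·0+5·5 = 25
Y: 1·1+2·3+1·3+3·5 = 25 | 5·5+5·0 = 25
Z: 1·5+2·0+1·5+3·0 = 10 | 5·0+5·2 = 10
A: 1·2+2·1+1·3+3·6 = 25 | 5·5+5·0 = 25
gcd(1,2,1,3,5,5) = 1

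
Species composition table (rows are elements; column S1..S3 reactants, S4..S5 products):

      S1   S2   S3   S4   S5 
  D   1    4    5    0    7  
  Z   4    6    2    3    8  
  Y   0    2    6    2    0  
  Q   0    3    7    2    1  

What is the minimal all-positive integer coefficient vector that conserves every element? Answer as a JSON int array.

D: 5·1+1·4+1·5 = 14 | 4·0+2·7 = 14
Z: 5·4+1·6+1·2 = 28 | 4·3+2·8 = 28
Y: 5·0+1·2+1·6 = 8 | 4·2+2·0 = 8
Q: 5·0+1·3+1·7 = 10 | 4·2+2·1 = 10
gcd(5,1,1,4,2) = 1

Coefficients: [5, 1, 1, 4, 2]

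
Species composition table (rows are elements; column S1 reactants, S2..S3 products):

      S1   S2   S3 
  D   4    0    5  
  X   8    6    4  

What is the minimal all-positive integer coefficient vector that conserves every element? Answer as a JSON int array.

Coefficients: [5, 4, 4]

D: 5·4 = 20 | 4·0+4·5 = 20
X: 5·8 = 40 | 4·6+4·4 = 40
gcd(5,4,4) = 1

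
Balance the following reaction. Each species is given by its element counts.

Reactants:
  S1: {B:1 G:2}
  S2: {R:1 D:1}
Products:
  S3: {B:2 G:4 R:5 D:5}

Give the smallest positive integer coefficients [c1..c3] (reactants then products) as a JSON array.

Coefficients: [2, 5, 1]

B: 2·1+5·0 = 2 | 1·2 = 2
G: 2·2+5·0 = 4 | 1·4 = 4
R: 2·0+5·1 = 5 | 1·5 = 5
D: 2·0+5·1 = 5 | 1·5 = 5
gcd(2,5,1) = 1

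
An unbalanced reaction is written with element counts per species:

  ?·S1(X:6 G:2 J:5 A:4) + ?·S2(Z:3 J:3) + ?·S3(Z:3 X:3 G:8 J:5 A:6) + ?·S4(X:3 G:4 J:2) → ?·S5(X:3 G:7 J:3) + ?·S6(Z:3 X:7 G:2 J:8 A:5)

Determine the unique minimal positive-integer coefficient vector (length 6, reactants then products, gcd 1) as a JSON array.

Coefficients: [6, 5, 1, 5, 4, 6]

Z: 6·0+5·3+1·3+5·0 = 18 | 4·0+6·3 = 18
X: 6·6+5·0+1·3+5·3 = 54 | 4·3+6·7 = 54
G: 6·2+5·0+1·8+5·4 = 40 | 4·7+6·2 = 40
J: 6·5+5·3+1·5+5·2 = 60 | 4·3+6·8 = 60
A: 6·4+5·0+1·6+5·0 = 30 | 4·0+6·5 = 30
gcd(6,5,1,5,4,6) = 1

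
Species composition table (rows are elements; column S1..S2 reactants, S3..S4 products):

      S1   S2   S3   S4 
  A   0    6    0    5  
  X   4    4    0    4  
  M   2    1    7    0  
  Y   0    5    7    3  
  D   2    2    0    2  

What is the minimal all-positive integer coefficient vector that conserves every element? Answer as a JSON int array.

A: 1·0+5·6 = 30 | 1·0+6·5 = 30
X: 1·4+5·4 = 24 | 1·0+6·4 = 24
M: 1·2+5·1 = 7 | 1·7+6·0 = 7
Y: 1·0+5·5 = 25 | 1·7+6·3 = 25
D: 1·2+5·2 = 12 | 1·0+6·2 = 12
gcd(1,5,1,6) = 1

Coefficients: [1, 5, 1, 6]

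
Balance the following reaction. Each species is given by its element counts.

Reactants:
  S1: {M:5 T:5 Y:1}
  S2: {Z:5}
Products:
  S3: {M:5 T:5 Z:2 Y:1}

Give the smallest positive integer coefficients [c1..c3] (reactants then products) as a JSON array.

M: 5·5+2·0 = 25 | 5·5 = 25
T: 5·5+2·0 = 25 | 5·5 = 25
Z: 5·0+2·5 = 10 | 5·2 = 10
Y: 5·1+2·0 = 5 | 5·1 = 5
gcd(5,2,5) = 1

Coefficients: [5, 2, 5]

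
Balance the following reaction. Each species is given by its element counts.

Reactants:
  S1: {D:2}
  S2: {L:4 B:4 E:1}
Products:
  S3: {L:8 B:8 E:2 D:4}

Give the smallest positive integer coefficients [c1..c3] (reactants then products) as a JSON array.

L: 2·0+2·4 = 8 | 1·8 = 8
B: 2·0+2·4 = 8 | 1·8 = 8
E: 2·0+2·1 = 2 | 1·2 = 2
D: 2·2+2·0 = 4 | 1·4 = 4
gcd(2,2,1) = 1

Coefficients: [2, 2, 1]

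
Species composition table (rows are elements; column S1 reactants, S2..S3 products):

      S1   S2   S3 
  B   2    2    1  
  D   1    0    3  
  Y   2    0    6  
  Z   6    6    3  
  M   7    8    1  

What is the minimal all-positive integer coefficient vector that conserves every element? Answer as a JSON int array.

Coefficients: [6, 5, 2]

B: 6·2 = 12 | 5·2+2·1 = 12
D: 6·1 = 6 | 5·0+2·3 = 6
Y: 6·2 = 12 | 5·0+2·6 = 12
Z: 6·6 = 36 | 5·6+2·3 = 36
M: 6·7 = 42 | 5·8+2·1 = 42
gcd(6,5,2) = 1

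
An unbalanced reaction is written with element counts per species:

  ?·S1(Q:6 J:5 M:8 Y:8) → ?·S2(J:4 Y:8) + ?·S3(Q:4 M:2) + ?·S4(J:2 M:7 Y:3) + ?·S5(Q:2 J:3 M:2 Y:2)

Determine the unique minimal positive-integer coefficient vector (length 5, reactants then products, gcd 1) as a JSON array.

Q: 3·6 = 18 | 2·0+4·4+2·0+1·2 = 18
J: 3·5 = 15 | 2·4+4·0+2·2+1·3 = 15
M: 3·8 = 24 | 2·0+4·2+2·7+1·2 = 24
Y: 3·8 = 24 | 2·8+4·0+2·3+1·2 = 24
gcd(3,2,4,2,1) = 1

Coefficients: [3, 2, 4, 2, 1]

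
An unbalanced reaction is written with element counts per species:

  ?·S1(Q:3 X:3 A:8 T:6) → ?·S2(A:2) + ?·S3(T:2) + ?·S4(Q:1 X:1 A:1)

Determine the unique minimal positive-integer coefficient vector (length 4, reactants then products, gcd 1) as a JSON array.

Coefficients: [2, 5, 6, 6]

Q: 2·3 = 6 | 5·0+6·0+6·1 = 6
X: 2·3 = 6 | 5·0+6·0+6·1 = 6
A: 2·8 = 16 | 5·2+6·0+6·1 = 16
T: 2·6 = 12 | 5·0+6·2+6·0 = 12
gcd(2,5,6,6) = 1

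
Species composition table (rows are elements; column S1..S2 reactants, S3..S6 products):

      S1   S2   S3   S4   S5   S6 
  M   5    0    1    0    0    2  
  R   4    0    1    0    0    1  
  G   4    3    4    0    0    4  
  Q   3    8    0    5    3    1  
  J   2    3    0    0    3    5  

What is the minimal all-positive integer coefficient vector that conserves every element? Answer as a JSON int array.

Coefficients: [1, 4, 3, 5, 3, 1]

M: 1·5+4·0 = 5 | 3·1+5·0+3·0+1·2 = 5
R: 1·4+4·0 = 4 | 3·1+5·0+3·0+1·1 = 4
G: 1·4+4·3 = 16 | 3·4+5·0+3·0+1·4 = 16
Q: 1·3+4·8 = 35 | 3·0+5·5+3·3+1·1 = 35
J: 1·2+4·3 = 14 | 3·0+5·0+3·3+1·5 = 14
gcd(1,4,3,5,3,1) = 1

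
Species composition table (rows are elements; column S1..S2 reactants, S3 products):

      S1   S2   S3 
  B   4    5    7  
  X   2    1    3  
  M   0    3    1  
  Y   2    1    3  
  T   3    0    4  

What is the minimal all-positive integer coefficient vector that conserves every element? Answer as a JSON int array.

Coefficients: [4, 1, 3]

B: 4·4+1·5 = 21 | 3·7 = 21
X: 4·2+1·1 = 9 | 3·3 = 9
M: 4·0+1·3 = 3 | 3·1 = 3
Y: 4·2+1·1 = 9 | 3·3 = 9
T: 4·3+1·0 = 12 | 3·4 = 12
gcd(4,1,3) = 1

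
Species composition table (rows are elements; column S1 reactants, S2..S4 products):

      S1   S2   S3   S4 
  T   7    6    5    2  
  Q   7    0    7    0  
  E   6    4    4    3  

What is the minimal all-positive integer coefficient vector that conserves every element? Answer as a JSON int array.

Coefficients: [5, 1, 5, 2]

T: 5·7 = 35 | 1·6+5·5+2·2 = 35
Q: 5·7 = 35 | 1·0+5·7+2·0 = 35
E: 5·6 = 30 | 1·4+5·4+2·3 = 30
gcd(5,1,5,2) = 1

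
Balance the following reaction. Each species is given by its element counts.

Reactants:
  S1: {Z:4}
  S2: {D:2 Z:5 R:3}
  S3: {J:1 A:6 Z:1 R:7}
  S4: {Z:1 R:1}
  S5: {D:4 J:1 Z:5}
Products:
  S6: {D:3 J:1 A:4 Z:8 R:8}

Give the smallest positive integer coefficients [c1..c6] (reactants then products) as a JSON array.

Coefficients: [1, 5, 4, 5, 2, 6]

D: 1·0+5·2+4·0+5·0+2·4 = 18 | 6·3 = 18
J: 1·0+5·0+4·1+5·0+2·1 = 6 | 6·1 = 6
A: 1·0+5·0+4·6+5·0+2·0 = 24 | 6·4 = 24
Z: 1·4+5·5+4·1+5·1+2·5 = 48 | 6·8 = 48
R: 1·0+5·3+4·7+5·1+2·0 = 48 | 6·8 = 48
gcd(1,5,4,5,2,6) = 1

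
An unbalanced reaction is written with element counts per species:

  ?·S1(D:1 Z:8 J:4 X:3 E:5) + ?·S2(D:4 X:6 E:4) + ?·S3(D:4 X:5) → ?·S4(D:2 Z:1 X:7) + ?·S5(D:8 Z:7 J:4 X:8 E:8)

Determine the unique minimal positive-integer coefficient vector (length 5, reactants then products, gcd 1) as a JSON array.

D: 4·1+3·4+6·4 = 40 | 4·2+4·8 = 40
Z: 4·8+3·0+6·0 = 32 | 4·1+4·7 = 32
J: 4·4+3·0+6·0 = 16 | 4·0+4·4 = 16
X: 4·3+3·6+6·5 = 60 | 4·7+4·8 = 60
E: 4·5+3·4+6·0 = 32 | 4·0+4·8 = 32
gcd(4,3,6,4,4) = 1

Coefficients: [4, 3, 6, 4, 4]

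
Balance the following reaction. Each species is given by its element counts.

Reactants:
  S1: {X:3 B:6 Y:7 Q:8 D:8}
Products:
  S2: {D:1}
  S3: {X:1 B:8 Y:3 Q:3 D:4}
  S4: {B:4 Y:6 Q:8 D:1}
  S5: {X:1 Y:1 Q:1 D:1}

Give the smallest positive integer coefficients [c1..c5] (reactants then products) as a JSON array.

Coefficients: [2, 6, 1, 1, 5]

X: 2·3 = 6 | 6·0+1·1+1·0+5·1 = 6
B: 2·6 = 12 | 6·0+1·8+1·4+5·0 = 12
Y: 2·7 = 14 | 6·0+1·3+1·6+5·1 = 14
Q: 2·8 = 16 | 6·0+1·3+1·8+5·1 = 16
D: 2·8 = 16 | 6·1+1·4+1·1+5·1 = 16
gcd(2,6,1,1,5) = 1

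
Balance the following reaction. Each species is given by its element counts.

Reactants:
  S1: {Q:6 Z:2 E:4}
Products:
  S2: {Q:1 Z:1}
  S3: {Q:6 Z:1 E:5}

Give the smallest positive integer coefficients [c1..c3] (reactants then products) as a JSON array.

Coefficients: [5, 6, 4]

Q: 5·6 = 30 | 6·1+4·6 = 30
Z: 5·2 = 10 | 6·1+4·1 = 10
E: 5·4 = 20 | 6·0+4·5 = 20
gcd(5,6,4) = 1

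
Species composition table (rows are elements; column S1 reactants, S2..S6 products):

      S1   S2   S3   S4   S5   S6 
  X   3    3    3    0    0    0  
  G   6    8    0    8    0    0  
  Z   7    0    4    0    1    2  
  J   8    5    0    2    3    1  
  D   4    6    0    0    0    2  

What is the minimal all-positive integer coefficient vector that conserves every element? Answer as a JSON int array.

Coefficients: [4, 1, 3, 2, 6, 5]

X: 4·3 = 12 | 1·3+3·3+2·0+6·0+5·0 = 12
G: 4·6 = 24 | 1·8+3·0+2·8+6·0+5·0 = 24
Z: 4·7 = 28 | 1·0+3·4+2·0+6·1+5·2 = 28
J: 4·8 = 32 | 1·5+3·0+2·2+6·3+5·1 = 32
D: 4·4 = 16 | 1·6+3·0+2·0+6·0+5·2 = 16
gcd(4,1,3,2,6,5) = 1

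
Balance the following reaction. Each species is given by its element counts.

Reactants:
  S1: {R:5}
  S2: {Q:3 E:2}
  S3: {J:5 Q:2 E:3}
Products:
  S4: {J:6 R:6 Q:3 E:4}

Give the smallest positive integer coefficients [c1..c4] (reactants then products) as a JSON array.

J: 6·0+1·0+6·5 = 30 | 5·6 = 30
R: 6·5+1·0+6·0 = 30 | 5·6 = 30
Q: 6·0+1·3+6·2 = 15 | 5·3 = 15
E: 6·0+1·2+6·3 = 20 | 5·4 = 20
gcd(6,1,6,5) = 1

Coefficients: [6, 1, 6, 5]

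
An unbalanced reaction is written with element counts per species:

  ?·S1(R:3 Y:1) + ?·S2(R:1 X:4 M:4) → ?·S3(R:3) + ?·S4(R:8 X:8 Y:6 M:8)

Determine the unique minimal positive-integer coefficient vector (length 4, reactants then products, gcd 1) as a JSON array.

R: 6·3+2·1 = 20 | 4·3+1·8 = 20
X: 6·0+2·4 = 8 | 4·0+1·8 = 8
Y: 6·1+2·0 = 6 | 4·0+1·6 = 6
M: 6·0+2·4 = 8 | 4·0+1·8 = 8
gcd(6,2,4,1) = 1

Coefficients: [6, 2, 4, 1]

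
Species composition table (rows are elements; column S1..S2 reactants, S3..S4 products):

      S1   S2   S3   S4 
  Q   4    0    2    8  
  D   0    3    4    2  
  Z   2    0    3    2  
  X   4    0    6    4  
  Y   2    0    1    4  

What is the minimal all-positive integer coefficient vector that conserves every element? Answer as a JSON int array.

Coefficients: [5, 4, 2, 2]

Q: 5·4+4·0 = 20 | 2·2+2·8 = 20
D: 5·0+4·3 = 12 | 2·4+2·2 = 12
Z: 5·2+4·0 = 10 | 2·3+2·2 = 10
X: 5·4+4·0 = 20 | 2·6+2·4 = 20
Y: 5·2+4·0 = 10 | 2·1+2·4 = 10
gcd(5,4,2,2) = 1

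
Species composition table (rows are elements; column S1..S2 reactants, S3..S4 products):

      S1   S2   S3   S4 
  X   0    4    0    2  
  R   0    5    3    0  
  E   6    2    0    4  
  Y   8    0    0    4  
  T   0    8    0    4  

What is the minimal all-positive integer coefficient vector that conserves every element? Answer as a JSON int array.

X: 3·0+3·4 = 12 | 5·0+6·2 = 12
R: 3·0+3·5 = 15 | 5·3+6·0 = 15
E: 3·6+3·2 = 24 | 5·0+6·4 = 24
Y: 3·8+3·0 = 24 | 5·0+6·4 = 24
T: 3·0+3·8 = 24 | 5·0+6·4 = 24
gcd(3,3,5,6) = 1

Coefficients: [3, 3, 5, 6]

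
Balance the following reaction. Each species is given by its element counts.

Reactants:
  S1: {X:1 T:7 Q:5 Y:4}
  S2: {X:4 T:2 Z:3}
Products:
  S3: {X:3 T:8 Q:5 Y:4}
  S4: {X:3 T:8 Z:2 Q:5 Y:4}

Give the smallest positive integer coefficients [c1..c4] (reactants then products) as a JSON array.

X: 4·1+2·4 = 12 | 1·3+3·3 = 12
T: 4·7+2·2 = 32 | 1·8+3·8 = 32
Z: 4·0+2·3 = 6 | 1·0+3·2 = 6
Q: 4·5+2·0 = 20 | 1·5+3·5 = 20
Y: 4·4+2·0 = 16 | 1·4+3·4 = 16
gcd(4,2,1,3) = 1

Coefficients: [4, 2, 1, 3]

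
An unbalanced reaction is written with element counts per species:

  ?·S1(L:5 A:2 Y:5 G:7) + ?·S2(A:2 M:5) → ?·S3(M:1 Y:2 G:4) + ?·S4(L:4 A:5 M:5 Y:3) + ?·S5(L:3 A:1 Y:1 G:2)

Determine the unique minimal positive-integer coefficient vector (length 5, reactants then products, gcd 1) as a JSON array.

Coefficients: [4, 3, 5, 2, 4]

L: 4·5+3·0 = 20 | 5·0+2·4+4·3 = 20
A: 4·2+3·2 = 14 | 5·0+2·5+4·1 = 14
M: 4·0+3·5 = 15 | 5·1+2·5+4·0 = 15
Y: 4·5+3·0 = 20 | 5·2+2·3+4·1 = 20
G: 4·7+3·0 = 28 | 5·4+2·0+4·2 = 28
gcd(4,3,5,2,4) = 1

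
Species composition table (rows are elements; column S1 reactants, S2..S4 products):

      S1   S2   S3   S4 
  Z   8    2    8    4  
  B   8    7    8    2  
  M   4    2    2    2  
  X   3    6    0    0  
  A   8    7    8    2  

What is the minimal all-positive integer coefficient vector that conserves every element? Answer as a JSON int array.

Coefficients: [4, 2, 1, 5]

Z: 4·8 = 32 | 2·2+1·8+5·4 = 32
B: 4·8 = 32 | 2·7+1·8+5·2 = 32
M: 4·4 = 16 | 2·2+1·2+5·2 = 16
X: 4·3 = 12 | 2·6+1·0+5·0 = 12
A: 4·8 = 32 | 2·7+1·8+5·2 = 32
gcd(4,2,1,5) = 1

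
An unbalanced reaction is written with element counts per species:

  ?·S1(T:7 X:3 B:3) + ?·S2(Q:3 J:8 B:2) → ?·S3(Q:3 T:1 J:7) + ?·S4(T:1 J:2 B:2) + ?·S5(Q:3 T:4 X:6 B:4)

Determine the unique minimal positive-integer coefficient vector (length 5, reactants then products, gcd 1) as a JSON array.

Q: 2·0+5·3 = 15 | 4·3+6·0+1·3 = 15
T: 2·7+5·0 = 14 | 4·1+6·1+1·4 = 14
J: 2·0+5·8 = 40 | 4·7+6·2+1·0 = 40
X: 2·3+5·0 = 6 | 4·0+6·0+1·6 = 6
B: 2·3+5·2 = 16 | 4·0+6·2+1·4 = 16
gcd(2,5,4,6,1) = 1

Coefficients: [2, 5, 4, 6, 1]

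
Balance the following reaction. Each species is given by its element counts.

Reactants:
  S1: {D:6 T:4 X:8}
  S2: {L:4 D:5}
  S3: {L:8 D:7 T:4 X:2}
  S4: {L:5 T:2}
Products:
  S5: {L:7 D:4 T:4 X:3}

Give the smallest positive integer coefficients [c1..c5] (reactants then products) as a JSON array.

L: 2·0+1·4+1·8+6·5 = 42 | 6·7 = 42
D: 2·6+1·5+1·7+6·0 = 24 | 6·4 = 24
T: 2·4+1·0+1·4+6·2 = 24 | 6·4 = 24
X: 2·8+1·0+1·2+6·0 = 18 | 6·3 = 18
gcd(2,1,1,6,6) = 1

Coefficients: [2, 1, 1, 6, 6]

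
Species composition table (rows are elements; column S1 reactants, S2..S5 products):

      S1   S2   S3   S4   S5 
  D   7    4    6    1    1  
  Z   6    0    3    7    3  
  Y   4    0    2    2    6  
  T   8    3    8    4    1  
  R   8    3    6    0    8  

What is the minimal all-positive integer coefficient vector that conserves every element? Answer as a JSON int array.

Coefficients: [5, 6, 1, 3, 2]

D: 5·7 = 35 | 6·4+1·6+3·1+2·1 = 35
Z: 5·6 = 30 | 6·0+1·3+3·7+2·3 = 30
Y: 5·4 = 20 | 6·0+1·2+3·2+2·6 = 20
T: 5·8 = 40 | 6·3+1·8+3·4+2·1 = 40
R: 5·8 = 40 | 6·3+1·6+3·0+2·8 = 40
gcd(5,6,1,3,2) = 1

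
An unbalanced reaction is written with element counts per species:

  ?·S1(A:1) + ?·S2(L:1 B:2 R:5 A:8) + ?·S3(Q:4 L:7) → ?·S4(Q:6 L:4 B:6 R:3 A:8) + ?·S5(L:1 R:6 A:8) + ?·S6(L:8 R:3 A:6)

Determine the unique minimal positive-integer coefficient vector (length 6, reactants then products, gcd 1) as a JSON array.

Q: 4·0+6·0+3·4 = 12 | 2·6+3·0+2·0 = 12
L: 4·0+6·1+3·7 = 27 | 2·4+3·1+2·8 = 27
B: 4·0+6·2+3·0 = 12 | 2·6+3·0+2·0 = 12
R: 4·0+6·5+3·0 = 30 | 2·3+3·6+2·3 = 30
A: 4·1+6·8+3·0 = 52 | 2·8+3·8+2·6 = 52
gcd(4,6,3,2,3,2) = 1

Coefficients: [4, 6, 3, 2, 3, 2]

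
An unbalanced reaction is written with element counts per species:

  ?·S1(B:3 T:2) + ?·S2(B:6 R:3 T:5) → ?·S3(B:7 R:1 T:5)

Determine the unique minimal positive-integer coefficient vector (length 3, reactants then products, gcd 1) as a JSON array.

B: 5·3+1·6 = 21 | 3·7 = 21
R: 5·0+1·3 = 3 | 3·1 = 3
T: 5·2+1·5 = 15 | 3·5 = 15
gcd(5,1,3) = 1

Coefficients: [5, 1, 3]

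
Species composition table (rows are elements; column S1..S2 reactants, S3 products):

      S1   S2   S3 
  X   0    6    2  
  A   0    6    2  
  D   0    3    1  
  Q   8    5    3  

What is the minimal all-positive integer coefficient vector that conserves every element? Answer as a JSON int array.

Coefficients: [1, 2, 6]

X: 1·0+2·6 = 12 | 6·2 = 12
A: 1·0+2·6 = 12 | 6·2 = 12
D: 1·0+2·3 = 6 | 6·1 = 6
Q: 1·8+2·5 = 18 | 6·3 = 18
gcd(1,2,6) = 1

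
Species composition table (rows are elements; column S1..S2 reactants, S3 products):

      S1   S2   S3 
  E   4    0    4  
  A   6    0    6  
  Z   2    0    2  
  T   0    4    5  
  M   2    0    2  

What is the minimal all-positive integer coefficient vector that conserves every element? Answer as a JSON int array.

Coefficients: [4, 5, 4]

E: 4·4+5·0 = 16 | 4·4 = 16
A: 4·6+5·0 = 24 | 4·6 = 24
Z: 4·2+5·0 = 8 | 4·2 = 8
T: 4·0+5·4 = 20 | 4·5 = 20
M: 4·2+5·0 = 8 | 4·2 = 8
gcd(4,5,4) = 1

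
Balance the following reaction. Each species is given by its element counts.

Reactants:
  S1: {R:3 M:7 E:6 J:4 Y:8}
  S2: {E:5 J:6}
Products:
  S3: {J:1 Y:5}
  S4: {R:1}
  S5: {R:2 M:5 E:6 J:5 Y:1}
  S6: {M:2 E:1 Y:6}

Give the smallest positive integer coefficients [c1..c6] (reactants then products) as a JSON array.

Coefficients: [5, 1, 1, 5, 5, 5]

R: 5·3+1·0 = 15 | 1·0+5·1+5·2+5·0 = 15
M: 5·7+1·0 = 35 | 1·0+5·0+5·5+5·2 = 35
E: 5·6+1·5 = 35 | 1·0+5·0+5·6+5·1 = 35
J: 5·4+1·6 = 26 | 1·1+5·0+5·5+5·0 = 26
Y: 5·8+1·0 = 40 | 1·5+5·0+5·1+5·6 = 40
gcd(5,1,1,5,5,5) = 1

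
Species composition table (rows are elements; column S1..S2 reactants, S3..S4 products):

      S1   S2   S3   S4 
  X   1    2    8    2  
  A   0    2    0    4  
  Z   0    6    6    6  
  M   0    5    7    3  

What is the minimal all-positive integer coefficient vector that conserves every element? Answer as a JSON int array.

X: 6·1+2·2 = 10 | 1·8+1·2 = 10
A: 6·0+2·2 = 4 | 1·0+1·4 = 4
Z: 6·0+2·6 = 12 | 1·6+1·6 = 12
M: 6·0+2·5 = 10 | 1·7+1·3 = 10
gcd(6,2,1,1) = 1

Coefficients: [6, 2, 1, 1]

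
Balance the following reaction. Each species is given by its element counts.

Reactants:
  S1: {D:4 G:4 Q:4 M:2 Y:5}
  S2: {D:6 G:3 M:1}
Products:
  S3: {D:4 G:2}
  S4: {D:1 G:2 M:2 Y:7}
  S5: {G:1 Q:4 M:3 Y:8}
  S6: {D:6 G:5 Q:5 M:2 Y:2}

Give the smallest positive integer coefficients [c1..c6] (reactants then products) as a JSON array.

D: 6·4+3·6 = 42 | 4·4+2·1+1·0+4·6 = 42
G: 6·4+3·3 = 33 | 4·2+2·2+1·1+4·5 = 33
Q: 6·4+3·0 = 24 | 4·0+2·0+1·4+4·5 = 24
M: 6·2+3·1 = 15 | 4·0+2·2+1·3+4·2 = 15
Y: 6·5+3·0 = 30 | 4·0+2·7+1·8+4·2 = 30
gcd(6,3,4,2,1,4) = 1

Coefficients: [6, 3, 4, 2, 1, 4]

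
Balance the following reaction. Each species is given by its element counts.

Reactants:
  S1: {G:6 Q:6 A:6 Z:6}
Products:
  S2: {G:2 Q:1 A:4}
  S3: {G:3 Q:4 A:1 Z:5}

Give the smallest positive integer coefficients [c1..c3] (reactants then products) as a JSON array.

G: 5·6 = 30 | 6·2+6·3 = 30
Q: 5·6 = 30 | 6·1+6·4 = 30
A: 5·6 = 30 | 6·4+6·1 = 30
Z: 5·6 = 30 | 6·0+6·5 = 30
gcd(5,6,6) = 1

Coefficients: [5, 6, 6]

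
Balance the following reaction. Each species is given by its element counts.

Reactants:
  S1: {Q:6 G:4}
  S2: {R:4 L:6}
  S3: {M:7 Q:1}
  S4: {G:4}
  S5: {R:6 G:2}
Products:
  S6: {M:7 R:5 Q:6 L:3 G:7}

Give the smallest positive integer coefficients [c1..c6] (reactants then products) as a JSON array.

M: 5·0+3·0+6·7+4·0+3·0 = 42 | 6·7 = 42
R: 5·0+3·4+6·0+4·0+3·6 = 30 | 6·5 = 30
Q: 5·6+3·0+6·1+4·0+3·0 = 36 | 6·6 = 36
L: 5·0+3·6+6·0+4·0+3·0 = 18 | 6·3 = 18
G: 5·4+3·0+6·0+4·4+3·2 = 42 | 6·7 = 42
gcd(5,3,6,4,3,6) = 1

Coefficients: [5, 3, 6, 4, 3, 6]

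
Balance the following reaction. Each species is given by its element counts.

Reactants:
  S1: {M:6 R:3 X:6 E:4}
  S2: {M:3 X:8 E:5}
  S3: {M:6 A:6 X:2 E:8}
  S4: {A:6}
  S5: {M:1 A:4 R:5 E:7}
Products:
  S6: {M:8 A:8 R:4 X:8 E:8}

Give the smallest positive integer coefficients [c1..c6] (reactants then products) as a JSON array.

M: 5·6+1·3+1·6+5·0+1·1 = 40 | 5·8 = 40
A: 5·0+1·0+1·6+5·6+1·4 = 40 | 5·8 = 40
R: 5·3+1·0+1·0+5·0+1·5 = 20 | 5·4 = 20
X: 5·6+1·8+1·2+5·0+1·0 = 40 | 5·8 = 40
E: 5·4+1·5+1·8+5·0+1·7 = 40 | 5·8 = 40
gcd(5,1,1,5,1,5) = 1

Coefficients: [5, 1, 1, 5, 1, 5]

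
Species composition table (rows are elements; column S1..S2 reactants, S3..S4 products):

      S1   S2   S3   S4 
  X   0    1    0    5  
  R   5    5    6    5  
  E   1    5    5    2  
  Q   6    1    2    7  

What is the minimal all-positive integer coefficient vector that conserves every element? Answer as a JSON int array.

X: 2·0+5·1 = 5 | 5·0+1·5 = 5
R: 2·5+5·5 = 35 | 5·6+1·5 = 35
E: 2·1+5·5 = 27 | 5·5+1·2 = 27
Q: 2·6+5·1 = 17 | 5·2+1·7 = 17
gcd(2,5,5,1) = 1

Coefficients: [2, 5, 5, 1]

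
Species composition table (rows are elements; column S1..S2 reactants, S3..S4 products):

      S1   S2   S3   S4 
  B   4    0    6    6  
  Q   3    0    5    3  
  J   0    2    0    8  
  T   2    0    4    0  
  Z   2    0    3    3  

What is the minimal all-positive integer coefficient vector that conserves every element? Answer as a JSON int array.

Coefficients: [6, 4, 3, 1]

B: 6·4+4·0 = 24 | 3·6+1·6 = 24
Q: 6·3+4·0 = 18 | 3·5+1·3 = 18
J: 6·0+4·2 = 8 | 3·0+1·8 = 8
T: 6·2+4·0 = 12 | 3·4+1·0 = 12
Z: 6·2+4·0 = 12 | 3·3+1·3 = 12
gcd(6,4,3,1) = 1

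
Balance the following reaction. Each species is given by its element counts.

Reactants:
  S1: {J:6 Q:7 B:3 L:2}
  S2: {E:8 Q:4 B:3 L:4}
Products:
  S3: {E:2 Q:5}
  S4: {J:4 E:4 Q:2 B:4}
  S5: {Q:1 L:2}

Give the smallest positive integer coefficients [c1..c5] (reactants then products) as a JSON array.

Coefficients: [2, 2, 2, 3, 6]

J: 2·6+2·0 = 12 | 2·0+3·4+6·0 = 12
E: 2·0+2·8 = 16 | 2·2+3·4+6·0 = 16
Q: 2·7+2·4 = 22 | 2·5+3·2+6·1 = 22
B: 2·3+2·3 = 12 | 2·0+3·4+6·0 = 12
L: 2·2+2·4 = 12 | 2·0+3·0+6·2 = 12
gcd(2,2,2,3,6) = 1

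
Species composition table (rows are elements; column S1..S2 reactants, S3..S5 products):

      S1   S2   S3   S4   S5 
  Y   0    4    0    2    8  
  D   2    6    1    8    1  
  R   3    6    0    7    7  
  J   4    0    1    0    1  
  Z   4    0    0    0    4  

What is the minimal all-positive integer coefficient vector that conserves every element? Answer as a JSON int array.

Coefficients: [1, 3, 3, 2, 1]

Y: 1·0+3·4 = 12 | 3·0+2·2+1·8 = 12
D: 1·2+3·6 = 20 | 3·1+2·8+1·1 = 20
R: 1·3+3·6 = 21 | 3·0+2·7+1·7 = 21
J: 1·4+3·0 = 4 | 3·1+2·0+1·1 = 4
Z: 1·4+3·0 = 4 | 3·0+2·0+1·4 = 4
gcd(1,3,3,2,1) = 1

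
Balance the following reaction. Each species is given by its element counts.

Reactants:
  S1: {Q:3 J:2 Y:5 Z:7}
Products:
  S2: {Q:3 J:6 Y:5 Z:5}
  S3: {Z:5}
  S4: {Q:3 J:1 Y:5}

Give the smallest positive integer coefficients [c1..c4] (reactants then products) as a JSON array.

Q: 5·3 = 15 | 1·3+6·0+4·3 = 15
J: 5·2 = 10 | 1·6+6·0+4·1 = 10
Y: 5·5 = 25 | 1·5+6·0+4·5 = 25
Z: 5·7 = 35 | 1·5+6·5+4·0 = 35
gcd(5,1,6,4) = 1

Coefficients: [5, 1, 6, 4]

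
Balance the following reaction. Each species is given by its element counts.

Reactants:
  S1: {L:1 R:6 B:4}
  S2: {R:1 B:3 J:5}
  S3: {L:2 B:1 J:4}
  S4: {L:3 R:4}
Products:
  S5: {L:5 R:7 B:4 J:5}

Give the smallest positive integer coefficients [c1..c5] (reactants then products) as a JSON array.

Coefficients: [3, 1, 5, 4, 5]

L: 3·1+1·0+5·2+4·3 = 25 | 5·5 = 25
R: 3·6+1·1+5·0+4·4 = 35 | 5·7 = 35
B: 3·4+1·3+5·1+4·0 = 20 | 5·4 = 20
J: 3·0+1·5+5·4+4·0 = 25 | 5·5 = 25
gcd(3,1,5,4,5) = 1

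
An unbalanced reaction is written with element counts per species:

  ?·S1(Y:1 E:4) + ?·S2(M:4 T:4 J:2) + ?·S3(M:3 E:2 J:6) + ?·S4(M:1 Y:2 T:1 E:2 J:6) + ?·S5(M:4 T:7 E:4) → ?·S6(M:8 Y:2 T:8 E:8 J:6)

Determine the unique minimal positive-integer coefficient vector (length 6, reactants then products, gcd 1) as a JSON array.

Coefficients: [6, 6, 1, 1, 1, 4]

M: 6·0+6·4+1·3+1·1+1·4 = 32 | 4·8 = 32
Y: 6·1+6·0+1·0+1·2+1·0 = 8 | 4·2 = 8
T: 6·0+6·4+1·0+1·1+1·7 = 32 | 4·8 = 32
E: 6·4+6·0+1·2+1·2+1·4 = 32 | 4·8 = 32
J: 6·0+6·2+1·6+1·6+1·0 = 24 | 4·6 = 24
gcd(6,6,1,1,1,4) = 1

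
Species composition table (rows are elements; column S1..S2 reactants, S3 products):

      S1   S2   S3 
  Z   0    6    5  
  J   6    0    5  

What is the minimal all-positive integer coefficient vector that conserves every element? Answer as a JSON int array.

Coefficients: [5, 5, 6]

Z: 5·0+5·6 = 30 | 6·5 = 30
J: 5·6+5·0 = 30 | 6·5 = 30
gcd(5,5,6) = 1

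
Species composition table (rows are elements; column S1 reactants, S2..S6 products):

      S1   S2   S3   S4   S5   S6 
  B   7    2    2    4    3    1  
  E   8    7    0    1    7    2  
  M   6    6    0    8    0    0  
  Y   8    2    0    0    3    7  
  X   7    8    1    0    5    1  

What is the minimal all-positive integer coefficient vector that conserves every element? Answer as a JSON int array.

Coefficients: [6, 2, 6, 3, 3, 5]

B: 6·7 = 42 | 2·2+6·2+3·4+3·3+5·1 = 42
E: 6·8 = 48 | 2·7+6·0+3·1+3·7+5·2 = 48
M: 6·6 = 36 | 2·6+6·0+3·8+3·0+5·0 = 36
Y: 6·8 = 48 | 2·2+6·0+3·0+3·3+5·7 = 48
X: 6·7 = 42 | 2·8+6·1+3·0+3·5+5·1 = 42
gcd(6,2,6,3,3,5) = 1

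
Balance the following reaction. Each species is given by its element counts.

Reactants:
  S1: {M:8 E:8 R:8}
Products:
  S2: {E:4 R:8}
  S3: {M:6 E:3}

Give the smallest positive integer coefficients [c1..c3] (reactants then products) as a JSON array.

M: 3·8 = 24 | 3·0+4·6 = 24
E: 3·8 = 24 | 3·4+4·3 = 24
R: 3·8 = 24 | 3·8+4·0 = 24
gcd(3,3,4) = 1

Coefficients: [3, 3, 4]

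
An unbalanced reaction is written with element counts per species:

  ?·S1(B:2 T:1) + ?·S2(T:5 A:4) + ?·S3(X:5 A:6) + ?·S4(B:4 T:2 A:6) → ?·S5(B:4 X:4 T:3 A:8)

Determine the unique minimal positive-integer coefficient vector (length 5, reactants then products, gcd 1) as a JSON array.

Coefficients: [6, 1, 4, 2, 5]

B: 6·2+1·0+4·0+2·4 = 20 | 5·4 = 20
X: 6·0+1·0+4·5+2·0 = 20 | 5·4 = 20
T: 6·1+1·5+4·0+2·2 = 15 | 5·3 = 15
A: 6·0+1·4+4·6+2·6 = 40 | 5·8 = 40
gcd(6,1,4,2,5) = 1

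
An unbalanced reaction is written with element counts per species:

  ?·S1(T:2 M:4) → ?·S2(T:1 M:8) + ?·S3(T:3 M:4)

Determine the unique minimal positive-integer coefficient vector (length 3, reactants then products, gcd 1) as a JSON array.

Coefficients: [5, 1, 3]

T: 5·2 = 10 | 1·1+3·3 = 10
M: 5·4 = 20 | 1·8+3·4 = 20
gcd(5,1,3) = 1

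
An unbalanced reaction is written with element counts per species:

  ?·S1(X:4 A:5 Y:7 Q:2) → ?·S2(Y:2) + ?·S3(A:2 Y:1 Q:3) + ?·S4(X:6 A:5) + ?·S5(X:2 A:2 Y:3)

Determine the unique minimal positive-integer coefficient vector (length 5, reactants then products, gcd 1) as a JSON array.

Coefficients: [3, 5, 2, 1, 3]

X: 3·4 = 12 | 5·0+2·0+1·6+3·2 = 12
A: 3·5 = 15 | 5·0+2·2+1·5+3·2 = 15
Y: 3·7 = 21 | 5·2+2·1+1·0+3·3 = 21
Q: 3·2 = 6 | 5·0+2·3+1·0+3·0 = 6
gcd(3,5,2,1,3) = 1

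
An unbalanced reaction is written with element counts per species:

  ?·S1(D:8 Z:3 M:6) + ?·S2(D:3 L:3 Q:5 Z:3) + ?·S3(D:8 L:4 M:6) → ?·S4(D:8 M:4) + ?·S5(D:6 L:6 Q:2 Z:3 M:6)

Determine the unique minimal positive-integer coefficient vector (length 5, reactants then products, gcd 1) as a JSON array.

D: 3·8+2·3+6·8 = 78 | 6·8+5·6 = 78
L: 3·0+2·3+6·4 = 30 | 6·0+5·6 = 30
Q: 3·0+2·5+6·0 = 10 | 6·0+5·2 = 10
Z: 3·3+2·3+6·0 = 15 | 6·0+5·3 = 15
M: 3·6+2·0+6·6 = 54 | 6·4+5·6 = 54
gcd(3,2,6,6,5) = 1

Coefficients: [3, 2, 6, 6, 5]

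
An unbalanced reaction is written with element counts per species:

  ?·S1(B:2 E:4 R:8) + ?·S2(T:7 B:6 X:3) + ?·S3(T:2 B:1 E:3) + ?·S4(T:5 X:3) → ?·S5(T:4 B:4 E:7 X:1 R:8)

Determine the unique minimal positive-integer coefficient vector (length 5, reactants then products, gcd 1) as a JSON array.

T: 6·0+1·7+6·2+1·5 = 24 | 6·4 = 24
B: 6·2+1·6+6·1+1·0 = 24 | 6·4 = 24
E: 6·4+1·0+6·3+1·0 = 42 | 6·7 = 42
X: 6·0+1·3+6·0+1·3 = 6 | 6·1 = 6
R: 6·8+1·0+6·0+1·0 = 48 | 6·8 = 48
gcd(6,1,6,1,6) = 1

Coefficients: [6, 1, 6, 1, 6]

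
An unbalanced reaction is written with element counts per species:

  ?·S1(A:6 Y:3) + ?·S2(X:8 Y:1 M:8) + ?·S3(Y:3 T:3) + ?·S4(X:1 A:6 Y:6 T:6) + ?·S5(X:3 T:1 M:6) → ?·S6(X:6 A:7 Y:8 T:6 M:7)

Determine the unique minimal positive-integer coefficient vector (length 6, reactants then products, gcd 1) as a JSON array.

Coefficients: [4, 3, 5, 3, 3, 6]

X: 4·0+3·8+5·0+3·1+3·3 = 36 | 6·6 = 36
A: 4·6+3·0+5·0+3·6+3·0 = 42 | 6·7 = 42
Y: 4·3+3·1+5·3+3·6+3·0 = 48 | 6·8 = 48
T: 4·0+3·0+5·3+3·6+3·1 = 36 | 6·6 = 36
M: 4·0+3·8+5·0+3·0+3·6 = 42 | 6·7 = 42
gcd(4,3,5,3,3,6) = 1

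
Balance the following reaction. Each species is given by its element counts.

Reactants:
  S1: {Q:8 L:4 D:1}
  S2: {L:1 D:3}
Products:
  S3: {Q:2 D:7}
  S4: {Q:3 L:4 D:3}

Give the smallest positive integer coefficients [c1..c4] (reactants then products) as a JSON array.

Q: 1·8+4·0 = 8 | 1·2+2·3 = 8
L: 1·4+4·1 = 8 | 1·0+2·4 = 8
D: 1·1+4·3 = 13 | 1·7+2·3 = 13
gcd(1,4,1,2) = 1

Coefficients: [1, 4, 1, 2]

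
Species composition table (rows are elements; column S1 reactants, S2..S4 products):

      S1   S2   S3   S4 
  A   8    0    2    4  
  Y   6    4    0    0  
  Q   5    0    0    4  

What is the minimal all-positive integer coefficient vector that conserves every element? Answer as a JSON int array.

Coefficients: [4, 6, 6, 5]

A: 4·8 = 32 | 6·0+6·2+5·4 = 32
Y: 4·6 = 24 | 6·4+6·0+5·0 = 24
Q: 4·5 = 20 | 6·0+6·0+5·4 = 20
gcd(4,6,6,5) = 1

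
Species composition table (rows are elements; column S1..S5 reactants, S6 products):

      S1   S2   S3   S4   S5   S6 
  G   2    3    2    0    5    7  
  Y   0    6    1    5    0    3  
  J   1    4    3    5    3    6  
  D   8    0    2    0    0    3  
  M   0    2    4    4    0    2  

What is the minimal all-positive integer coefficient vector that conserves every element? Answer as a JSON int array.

Coefficients: [2, 2, 1, 1, 6, 6]

G: 2·2+2·3+1·2+1·0+6·5 = 42 | 6·7 = 42
Y: 2·0+2·6+1·1+1·5+6·0 = 18 | 6·3 = 18
J: 2·1+2·4+1·3+1·5+6·3 = 36 | 6·6 = 36
D: 2·8+2·0+1·2+1·0+6·0 = 18 | 6·3 = 18
M: 2·0+2·2+1·4+1·4+6·0 = 12 | 6·2 = 12
gcd(2,2,1,1,6,6) = 1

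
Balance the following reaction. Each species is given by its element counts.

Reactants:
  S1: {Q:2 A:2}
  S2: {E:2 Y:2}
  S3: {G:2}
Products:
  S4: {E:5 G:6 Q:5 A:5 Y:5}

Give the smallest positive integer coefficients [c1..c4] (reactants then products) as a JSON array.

Coefficients: [5, 5, 6, 2]

E: 5·0+5·2+6·0 = 10 | 2·5 = 10
G: 5·0+5·0+6·2 = 12 | 2·6 = 12
Q: 5·2+5·0+6·0 = 10 | 2·5 = 10
A: 5·2+5·0+6·0 = 10 | 2·5 = 10
Y: 5·0+5·2+6·0 = 10 | 2·5 = 10
gcd(5,5,6,2) = 1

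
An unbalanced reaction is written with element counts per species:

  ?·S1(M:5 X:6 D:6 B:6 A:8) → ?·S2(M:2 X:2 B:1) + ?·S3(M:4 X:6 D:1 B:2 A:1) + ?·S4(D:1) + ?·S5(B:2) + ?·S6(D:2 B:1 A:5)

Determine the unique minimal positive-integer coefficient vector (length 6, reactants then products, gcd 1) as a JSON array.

M: 2·5 = 10 | 3·2+1·4+5·0+2·0+3·0 = 10
X: 2·6 = 12 | 3·2+1·6+5·0+2·0+3·0 = 12
D: 2·6 = 12 | 3·0+1·1+5·1+2·0+3·2 = 12
B: 2·6 = 12 | 3·1+1·2+5·0+2·2+3·1 = 12
A: 2·8 = 16 | 3·0+1·1+5·0+2·0+3·5 = 16
gcd(2,3,1,5,2,3) = 1

Coefficients: [2, 3, 1, 5, 2, 3]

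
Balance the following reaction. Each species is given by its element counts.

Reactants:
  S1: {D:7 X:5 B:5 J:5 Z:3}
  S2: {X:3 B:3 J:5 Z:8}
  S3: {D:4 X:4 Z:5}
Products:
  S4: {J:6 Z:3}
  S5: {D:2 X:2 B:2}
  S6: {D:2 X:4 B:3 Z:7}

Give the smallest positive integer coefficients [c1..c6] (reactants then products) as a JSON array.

Coefficients: [2, 4, 1, 5, 5, 4]

D: 2·7+4·0+1·4 = 18 | 5·0+5·2+4·2 = 18
X: 2·5+4·3+1·4 = 26 | 5·0+5·2+4·4 = 26
B: 2·5+4·3+1·0 = 22 | 5·0+5·2+4·3 = 22
J: 2·5+4·5+1·0 = 30 | 5·6+5·0+4·0 = 30
Z: 2·3+4·8+1·5 = 43 | 5·3+5·0+4·7 = 43
gcd(2,4,1,5,5,4) = 1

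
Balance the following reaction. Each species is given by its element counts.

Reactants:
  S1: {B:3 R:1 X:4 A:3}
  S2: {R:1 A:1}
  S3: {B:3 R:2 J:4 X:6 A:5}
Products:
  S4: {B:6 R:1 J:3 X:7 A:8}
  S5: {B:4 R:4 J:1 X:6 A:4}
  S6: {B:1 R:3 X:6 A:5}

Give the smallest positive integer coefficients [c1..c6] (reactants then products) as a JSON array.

B: 5·3+4·0+2·3 = 21 | 2·6+2·4+1·1 = 21
R: 5·1+4·1+2·2 = 13 | 2·1+2·4+1·3 = 13
J: 5·0+4·0+2·4 = 8 | 2·3+2·1+1·0 = 8
X: 5·4+4·0+2·6 = 32 | 2·7+2·6+1·6 = 32
A: 5·3+4·1+2·5 = 29 | 2·8+2·4+1·5 = 29
gcd(5,4,2,2,2,1) = 1

Coefficients: [5, 4, 2, 2, 2, 1]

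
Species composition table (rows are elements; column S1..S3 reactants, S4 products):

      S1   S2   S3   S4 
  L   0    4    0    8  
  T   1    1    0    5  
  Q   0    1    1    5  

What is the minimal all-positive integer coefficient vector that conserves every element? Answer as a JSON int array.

L: 3·0+2·4+3·0 = 8 | 1·8 = 8
T: 3·1+2·1+3·0 = 5 | 1·5 = 5
Q: 3·0+2·1+3·1 = 5 | 1·5 = 5
gcd(3,2,3,1) = 1

Coefficients: [3, 2, 3, 1]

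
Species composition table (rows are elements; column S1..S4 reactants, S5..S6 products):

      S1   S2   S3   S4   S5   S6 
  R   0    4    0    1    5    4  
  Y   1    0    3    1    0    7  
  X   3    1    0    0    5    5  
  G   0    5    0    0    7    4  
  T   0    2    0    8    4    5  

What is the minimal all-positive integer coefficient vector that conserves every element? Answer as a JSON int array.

R: 4·0+3·4+3·0+1·1 = 13 | 1·5+2·4 = 13
Y: 4·1+3·0+3·3+1·1 = 14 | 1·0+2·7 = 14
X: 4·3+3·1+3·0+1·0 = 15 | 1·5+2·5 = 15
G: 4·0+3·5+3·0+1·0 = 15 | 1·7+2·4 = 15
T: 4·0+3·2+3·0+1·8 = 14 | 1·4+2·5 = 14
gcd(4,3,3,1,1,2) = 1

Coefficients: [4, 3, 3, 1, 1, 2]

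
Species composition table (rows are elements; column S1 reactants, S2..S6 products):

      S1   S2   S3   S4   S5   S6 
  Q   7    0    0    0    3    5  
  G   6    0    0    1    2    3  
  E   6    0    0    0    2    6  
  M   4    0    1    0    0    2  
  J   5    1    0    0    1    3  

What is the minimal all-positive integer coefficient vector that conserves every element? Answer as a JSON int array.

Coefficients: [2, 4, 6, 3, 3, 1]

Q: 2·7 = 14 | 4·0+6·0+3·0+3·3+1·5 = 14
G: 2·6 = 12 | 4·0+6·0+3·1+3·2+1·3 = 12
E: 2·6 = 12 | 4·0+6·0+3·0+3·2+1·6 = 12
M: 2·4 = 8 | 4·0+6·1+3·0+3·0+1·2 = 8
J: 2·5 = 10 | 4·1+6·0+3·0+3·1+1·3 = 10
gcd(2,4,6,3,3,1) = 1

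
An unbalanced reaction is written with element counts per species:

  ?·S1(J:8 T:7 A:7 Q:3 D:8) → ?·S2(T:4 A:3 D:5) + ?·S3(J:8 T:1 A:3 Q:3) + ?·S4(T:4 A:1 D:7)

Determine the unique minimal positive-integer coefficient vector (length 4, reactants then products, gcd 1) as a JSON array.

J: 4·8 = 32 | 5·0+4·8+1·0 = 32
T: 4·7 = 28 | 5·4+4·1+1·4 = 28
A: 4·7 = 28 | 5·3+4·3+1·1 = 28
Q: 4·3 = 12 | 5·0+4·3+1·0 = 12
D: 4·8 = 32 | 5·5+4·0+1·7 = 32
gcd(4,5,4,1) = 1

Coefficients: [4, 5, 4, 1]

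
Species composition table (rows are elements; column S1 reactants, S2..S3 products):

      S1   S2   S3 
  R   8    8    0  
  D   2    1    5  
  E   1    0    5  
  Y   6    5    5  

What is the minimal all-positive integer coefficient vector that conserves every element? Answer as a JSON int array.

R: 5·8 = 40 | 5·8+1·0 = 40
D: 5·2 = 10 | 5·1+1·5 = 10
E: 5·1 = 5 | 5·0+1·5 = 5
Y: 5·6 = 30 | 5·5+1·5 = 30
gcd(5,5,1) = 1

Coefficients: [5, 5, 1]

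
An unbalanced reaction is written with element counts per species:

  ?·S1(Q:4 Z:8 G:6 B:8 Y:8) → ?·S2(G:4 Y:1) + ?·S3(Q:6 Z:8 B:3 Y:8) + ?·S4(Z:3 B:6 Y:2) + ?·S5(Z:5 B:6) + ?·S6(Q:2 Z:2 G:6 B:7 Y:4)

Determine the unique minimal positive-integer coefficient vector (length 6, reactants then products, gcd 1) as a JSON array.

Q: 5·4 = 20 | 6·0+3·6+3·0+1·0+1·2 = 20
Z: 5·8 = 40 | 6·0+3·8+3·3+1·5+1·2 = 40
G: 5·6 = 30 | 6·4+3·0+3·0+1·0+1·6 = 30
B: 5·8 = 40 | 6·0+3·3+3·6+1·6+1·7 = 40
Y: 5·8 = 40 | 6·1+3·8+3·2+1·0+1·4 = 40
gcd(5,6,3,3,1,1) = 1

Coefficients: [5, 6, 3, 3, 1, 1]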